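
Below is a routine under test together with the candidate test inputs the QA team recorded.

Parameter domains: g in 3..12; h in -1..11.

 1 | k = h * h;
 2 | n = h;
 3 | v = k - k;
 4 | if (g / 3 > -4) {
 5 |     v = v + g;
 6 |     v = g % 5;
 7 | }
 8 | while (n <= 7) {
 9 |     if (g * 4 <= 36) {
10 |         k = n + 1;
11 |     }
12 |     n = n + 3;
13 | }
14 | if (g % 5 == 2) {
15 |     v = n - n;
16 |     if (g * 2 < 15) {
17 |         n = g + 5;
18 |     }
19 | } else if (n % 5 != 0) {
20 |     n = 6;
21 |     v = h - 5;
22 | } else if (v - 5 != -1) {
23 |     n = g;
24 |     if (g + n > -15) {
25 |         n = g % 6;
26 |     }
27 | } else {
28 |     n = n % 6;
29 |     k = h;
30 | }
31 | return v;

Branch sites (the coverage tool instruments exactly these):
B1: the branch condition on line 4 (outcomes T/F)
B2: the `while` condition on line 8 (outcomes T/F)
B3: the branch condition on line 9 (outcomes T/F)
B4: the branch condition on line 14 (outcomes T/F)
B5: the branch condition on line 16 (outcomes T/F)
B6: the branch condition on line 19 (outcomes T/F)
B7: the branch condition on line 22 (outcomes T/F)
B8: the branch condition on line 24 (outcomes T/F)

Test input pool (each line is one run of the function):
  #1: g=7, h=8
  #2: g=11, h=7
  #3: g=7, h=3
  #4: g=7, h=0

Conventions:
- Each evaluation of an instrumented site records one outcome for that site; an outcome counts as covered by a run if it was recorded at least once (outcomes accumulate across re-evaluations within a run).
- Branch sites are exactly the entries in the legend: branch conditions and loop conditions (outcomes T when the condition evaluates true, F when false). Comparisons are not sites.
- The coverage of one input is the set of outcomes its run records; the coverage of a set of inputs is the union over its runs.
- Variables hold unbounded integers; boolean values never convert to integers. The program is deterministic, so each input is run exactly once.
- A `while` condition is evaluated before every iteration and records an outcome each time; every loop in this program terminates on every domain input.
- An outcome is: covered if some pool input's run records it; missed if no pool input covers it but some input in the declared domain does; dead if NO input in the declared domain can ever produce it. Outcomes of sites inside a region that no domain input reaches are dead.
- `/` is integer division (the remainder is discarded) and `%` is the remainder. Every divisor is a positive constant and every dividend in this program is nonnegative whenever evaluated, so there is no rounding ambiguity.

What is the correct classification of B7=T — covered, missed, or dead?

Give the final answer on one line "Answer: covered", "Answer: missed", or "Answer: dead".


B7=T is recorded by pool input(s) 2 -> covered
Answer: covered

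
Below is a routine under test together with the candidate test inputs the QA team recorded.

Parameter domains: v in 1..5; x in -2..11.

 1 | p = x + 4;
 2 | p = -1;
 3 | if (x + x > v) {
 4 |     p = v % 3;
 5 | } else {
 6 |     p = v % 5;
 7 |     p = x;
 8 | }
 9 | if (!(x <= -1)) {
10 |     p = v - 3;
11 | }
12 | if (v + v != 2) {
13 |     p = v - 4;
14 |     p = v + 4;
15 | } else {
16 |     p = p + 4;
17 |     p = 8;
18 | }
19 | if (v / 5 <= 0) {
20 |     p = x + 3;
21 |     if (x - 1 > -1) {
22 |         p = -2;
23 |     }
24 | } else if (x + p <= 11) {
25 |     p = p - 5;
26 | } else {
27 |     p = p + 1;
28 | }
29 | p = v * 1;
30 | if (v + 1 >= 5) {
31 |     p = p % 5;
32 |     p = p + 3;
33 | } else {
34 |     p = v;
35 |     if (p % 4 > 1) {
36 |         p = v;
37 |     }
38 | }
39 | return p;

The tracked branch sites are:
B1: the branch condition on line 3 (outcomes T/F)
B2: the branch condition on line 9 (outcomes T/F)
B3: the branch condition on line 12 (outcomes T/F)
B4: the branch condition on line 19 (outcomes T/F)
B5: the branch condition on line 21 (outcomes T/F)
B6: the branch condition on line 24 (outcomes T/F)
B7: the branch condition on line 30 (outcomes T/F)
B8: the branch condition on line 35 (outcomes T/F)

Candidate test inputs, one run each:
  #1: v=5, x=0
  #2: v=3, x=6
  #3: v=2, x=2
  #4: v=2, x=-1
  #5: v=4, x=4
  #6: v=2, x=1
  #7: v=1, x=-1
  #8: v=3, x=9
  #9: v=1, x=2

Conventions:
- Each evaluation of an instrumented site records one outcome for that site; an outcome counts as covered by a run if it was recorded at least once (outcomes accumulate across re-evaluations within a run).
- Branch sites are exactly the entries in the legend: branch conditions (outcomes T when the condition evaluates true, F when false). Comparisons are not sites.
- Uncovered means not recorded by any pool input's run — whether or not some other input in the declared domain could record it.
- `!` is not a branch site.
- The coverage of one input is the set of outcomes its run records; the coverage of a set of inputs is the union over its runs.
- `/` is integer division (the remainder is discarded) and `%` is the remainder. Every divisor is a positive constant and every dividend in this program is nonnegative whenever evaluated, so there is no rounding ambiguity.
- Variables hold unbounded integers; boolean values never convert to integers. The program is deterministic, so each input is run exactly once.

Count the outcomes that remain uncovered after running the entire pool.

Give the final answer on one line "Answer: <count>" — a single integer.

input #1 (v=5, x=0): events B1->F, B2->T, B3->T, B4->F, B6->T, B7->T; covers B1=F, B2=T, B3=T, B4=F, B6=T, B7=T
input #2 (v=3, x=6): events B1->T, B2->T, B3->T, B4->T, B5->T, B7->F, B8->T; covers B1=T, B2=T, B3=T, B4=T, B5=T, B7=F, B8=T
input #3 (v=2, x=2): events B1->T, B2->T, B3->T, B4->T, B5->T, B7->F, B8->T; covers B1=T, B2=T, B3=T, B4=T, B5=T, B7=F, B8=T
input #4 (v=2, x=-1): events B1->F, B2->F, B3->T, B4->T, B5->F, B7->F, B8->T; covers B1=F, B2=F, B3=T, B4=T, B5=F, B7=F, B8=T
input #5 (v=4, x=4): events B1->T, B2->T, B3->T, B4->T, B5->T, B7->T; covers B1=T, B2=T, B3=T, B4=T, B5=T, B7=T
input #6 (v=2, x=1): events B1->F, B2->T, B3->T, B4->T, B5->T, B7->F, B8->T; covers B1=F, B2=T, B3=T, B4=T, B5=T, B7=F, B8=T
input #7 (v=1, x=-1): events B1->F, B2->F, B3->F, B4->T, B5->F, B7->F, B8->F; covers B1=F, B2=F, B3=F, B4=T, B5=F, B7=F, B8=F
input #8 (v=3, x=9): events B1->T, B2->T, B3->T, B4->T, B5->T, B7->F, B8->T; covers B1=T, B2=T, B3=T, B4=T, B5=T, B7=F, B8=T
input #9 (v=1, x=2): events B1->T, B2->T, B3->F, B4->T, B5->T, B7->F, B8->F; covers B1=T, B2=T, B3=F, B4=T, B5=T, B7=F, B8=F
union over the pool: B1=T, B1=F, B2=T, B2=F, B3=T, B3=F, B4=T, B4=F, B5=T, B5=F, B6=T, B7=T, B7=F, B8=T, B8=F
uncovered (1 of 16): B6=F

Answer: 1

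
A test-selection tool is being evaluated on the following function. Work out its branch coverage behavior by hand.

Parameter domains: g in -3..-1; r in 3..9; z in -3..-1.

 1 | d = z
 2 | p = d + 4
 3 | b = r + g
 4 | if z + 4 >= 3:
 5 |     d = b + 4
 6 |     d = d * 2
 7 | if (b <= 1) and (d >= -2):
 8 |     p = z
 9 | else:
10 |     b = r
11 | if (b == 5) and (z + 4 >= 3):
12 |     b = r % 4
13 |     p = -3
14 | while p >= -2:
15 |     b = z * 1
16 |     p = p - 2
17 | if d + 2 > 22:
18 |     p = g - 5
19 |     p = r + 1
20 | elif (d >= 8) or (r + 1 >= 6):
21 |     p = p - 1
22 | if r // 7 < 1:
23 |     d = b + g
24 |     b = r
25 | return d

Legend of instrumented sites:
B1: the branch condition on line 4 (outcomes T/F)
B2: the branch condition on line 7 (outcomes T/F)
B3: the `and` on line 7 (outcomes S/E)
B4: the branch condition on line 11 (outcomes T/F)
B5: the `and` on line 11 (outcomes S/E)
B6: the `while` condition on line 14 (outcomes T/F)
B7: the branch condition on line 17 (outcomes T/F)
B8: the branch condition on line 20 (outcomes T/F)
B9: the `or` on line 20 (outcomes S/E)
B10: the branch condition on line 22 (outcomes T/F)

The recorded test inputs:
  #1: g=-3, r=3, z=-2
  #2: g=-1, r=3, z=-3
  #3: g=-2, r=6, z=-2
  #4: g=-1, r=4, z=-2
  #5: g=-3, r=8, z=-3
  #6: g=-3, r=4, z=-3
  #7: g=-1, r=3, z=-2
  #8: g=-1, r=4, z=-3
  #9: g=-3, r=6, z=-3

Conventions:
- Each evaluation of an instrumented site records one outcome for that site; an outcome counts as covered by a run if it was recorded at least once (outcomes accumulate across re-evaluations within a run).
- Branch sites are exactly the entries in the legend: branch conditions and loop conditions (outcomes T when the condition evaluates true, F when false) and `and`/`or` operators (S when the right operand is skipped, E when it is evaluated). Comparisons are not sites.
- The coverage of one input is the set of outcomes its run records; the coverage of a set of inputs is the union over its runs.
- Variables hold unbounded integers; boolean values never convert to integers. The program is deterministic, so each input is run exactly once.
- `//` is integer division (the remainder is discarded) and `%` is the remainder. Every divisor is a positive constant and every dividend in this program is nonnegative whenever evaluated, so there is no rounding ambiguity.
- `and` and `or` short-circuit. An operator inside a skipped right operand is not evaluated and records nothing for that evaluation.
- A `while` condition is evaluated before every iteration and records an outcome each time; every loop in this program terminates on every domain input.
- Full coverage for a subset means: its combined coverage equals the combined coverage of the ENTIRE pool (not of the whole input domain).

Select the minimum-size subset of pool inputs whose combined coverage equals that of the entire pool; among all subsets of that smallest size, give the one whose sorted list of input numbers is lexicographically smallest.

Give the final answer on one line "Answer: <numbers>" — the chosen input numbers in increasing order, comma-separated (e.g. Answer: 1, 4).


#1 (g=-3, r=3, z=-2) -> B1->F, B3->E, B2->T, B5->S, B4->F, B6->T, B6->F, B7->F, B9->E, B8->F, B10->T; covered: B1=F, B2=T, B3=E, B4=F, B5=S, B6=T, B6=F, B7=F, B8=F, B9=E, B10=T
#2 (g=-1, r=3, z=-3) -> B1->F, B3->S, B2->F, B5->S, B4->F, B6->T, B6->T, B6->F, B7->F, B9->E, B8->F, B10->T; covered: B1=F, B2=F, B3=S, B4=F, B5=S, B6=T, B6=F, B7=F, B8=F, B9=E, B10=T
#3 (g=-2, r=6, z=-2) -> B1->F, B3->S, B2->F, B5->S, B4->F, B6->T, B6->T, B6->T, B6->F, B7->F, B9->E, B8->T, B10->T; covered: B1=F, B2=F, B3=S, B4=F, B5=S, B6=T, B6=F, B7=F, B8=T, B9=E, B10=T
#4 (g=-1, r=4, z=-2) -> B1->F, B3->S, B2->F, B5->S, B4->F, B6->T, B6->T, B6->T, B6->F, B7->F, B9->E, B8->F, B10->T; covered: B1=F, B2=F, B3=S, B4=F, B5=S, B6=T, B6=F, B7=F, B8=F, B9=E, B10=T
#5 (g=-3, r=8, z=-3) -> B1->F, B3->S, B2->F, B5->S, B4->F, B6->T, B6->T, B6->F, B7->F, B9->E, B8->T, B10->F; covered: B1=F, B2=F, B3=S, B4=F, B5=S, B6=T, B6=F, B7=F, B8=T, B9=E, B10=F
#6 (g=-3, r=4, z=-3) -> B1->F, B3->E, B2->F, B5->S, B4->F, B6->T, B6->T, B6->F, B7->F, B9->E, B8->F, B10->T; covered: B1=F, B2=F, B3=E, B4=F, B5=S, B6=T, B6=F, B7=F, B8=F, B9=E, B10=T
#7 (g=-1, r=3, z=-2) -> B1->F, B3->S, B2->F, B5->S, B4->F, B6->T, B6->T, B6->T, B6->F, B7->F, B9->E, B8->F, B10->T; covered: B1=F, B2=F, B3=S, B4=F, B5=S, B6=T, B6=F, B7=F, B8=F, B9=E, B10=T
#8 (g=-1, r=4, z=-3) -> B1->F, B3->S, B2->F, B5->S, B4->F, B6->T, B6->T, B6->F, B7->F, B9->E, B8->F, B10->T; covered: B1=F, B2=F, B3=S, B4=F, B5=S, B6=T, B6=F, B7=F, B8=F, B9=E, B10=T
#9 (g=-3, r=6, z=-3) -> B1->F, B3->S, B2->F, B5->S, B4->F, B6->T, B6->T, B6->F, B7->F, B9->E, B8->T, B10->T; covered: B1=F, B2=F, B3=S, B4=F, B5=S, B6=T, B6=F, B7=F, B8=T, B9=E, B10=T
union over all inputs: B1=F, B2=T, B2=F, B3=S, B3=E, B4=F, B5=S, B6=T, B6=F, B7=F, B8=T, B8=F, B9=E, B10=T, B10=F (15 outcomes)
no size-1 subset reaches all 15 outcomes (best union: 11/15)
the canonical winner is {1, 5}: size 2, full 15-outcome coverage, earliest index list among size-2 covers
Answer: 1, 5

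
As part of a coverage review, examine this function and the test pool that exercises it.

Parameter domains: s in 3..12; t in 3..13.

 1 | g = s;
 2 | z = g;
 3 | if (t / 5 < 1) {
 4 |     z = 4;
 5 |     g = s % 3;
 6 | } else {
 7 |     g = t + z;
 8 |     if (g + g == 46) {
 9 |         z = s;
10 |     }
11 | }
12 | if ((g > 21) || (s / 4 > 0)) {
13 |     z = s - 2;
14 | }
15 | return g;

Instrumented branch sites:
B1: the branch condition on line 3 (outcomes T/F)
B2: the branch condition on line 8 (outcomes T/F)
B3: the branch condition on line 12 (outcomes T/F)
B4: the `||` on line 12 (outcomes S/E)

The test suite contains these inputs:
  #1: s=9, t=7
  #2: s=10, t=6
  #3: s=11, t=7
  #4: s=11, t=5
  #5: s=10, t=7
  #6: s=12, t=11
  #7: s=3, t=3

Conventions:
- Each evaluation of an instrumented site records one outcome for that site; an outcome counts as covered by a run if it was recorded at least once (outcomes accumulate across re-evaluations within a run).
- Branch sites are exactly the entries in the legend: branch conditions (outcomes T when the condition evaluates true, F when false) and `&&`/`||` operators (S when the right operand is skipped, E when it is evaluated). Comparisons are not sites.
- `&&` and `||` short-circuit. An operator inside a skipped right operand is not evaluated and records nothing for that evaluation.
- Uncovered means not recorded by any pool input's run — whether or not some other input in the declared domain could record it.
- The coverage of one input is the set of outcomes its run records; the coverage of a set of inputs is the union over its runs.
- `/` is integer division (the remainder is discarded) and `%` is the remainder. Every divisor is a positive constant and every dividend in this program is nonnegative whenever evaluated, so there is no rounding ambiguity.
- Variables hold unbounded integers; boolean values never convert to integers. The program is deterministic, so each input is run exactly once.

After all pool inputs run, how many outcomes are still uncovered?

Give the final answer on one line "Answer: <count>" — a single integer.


input #1 (s=9, t=7): events B1->F, B2->F, B4->E, B3->T; covers B1=F, B2=F, B3=T, B4=E
input #2 (s=10, t=6): events B1->F, B2->F, B4->E, B3->T; covers B1=F, B2=F, B3=T, B4=E
input #3 (s=11, t=7): events B1->F, B2->F, B4->E, B3->T; covers B1=F, B2=F, B3=T, B4=E
input #4 (s=11, t=5): events B1->F, B2->F, B4->E, B3->T; covers B1=F, B2=F, B3=T, B4=E
input #5 (s=10, t=7): events B1->F, B2->F, B4->E, B3->T; covers B1=F, B2=F, B3=T, B4=E
input #6 (s=12, t=11): events B1->F, B2->T, B4->S, B3->T; covers B1=F, B2=T, B3=T, B4=S
input #7 (s=3, t=3): events B1->T, B4->E, B3->F; covers B1=T, B3=F, B4=E
union over the pool: B1=T, B1=F, B2=T, B2=F, B3=T, B3=F, B4=S, B4=E
uncovered (0 of 8): none
Answer: 0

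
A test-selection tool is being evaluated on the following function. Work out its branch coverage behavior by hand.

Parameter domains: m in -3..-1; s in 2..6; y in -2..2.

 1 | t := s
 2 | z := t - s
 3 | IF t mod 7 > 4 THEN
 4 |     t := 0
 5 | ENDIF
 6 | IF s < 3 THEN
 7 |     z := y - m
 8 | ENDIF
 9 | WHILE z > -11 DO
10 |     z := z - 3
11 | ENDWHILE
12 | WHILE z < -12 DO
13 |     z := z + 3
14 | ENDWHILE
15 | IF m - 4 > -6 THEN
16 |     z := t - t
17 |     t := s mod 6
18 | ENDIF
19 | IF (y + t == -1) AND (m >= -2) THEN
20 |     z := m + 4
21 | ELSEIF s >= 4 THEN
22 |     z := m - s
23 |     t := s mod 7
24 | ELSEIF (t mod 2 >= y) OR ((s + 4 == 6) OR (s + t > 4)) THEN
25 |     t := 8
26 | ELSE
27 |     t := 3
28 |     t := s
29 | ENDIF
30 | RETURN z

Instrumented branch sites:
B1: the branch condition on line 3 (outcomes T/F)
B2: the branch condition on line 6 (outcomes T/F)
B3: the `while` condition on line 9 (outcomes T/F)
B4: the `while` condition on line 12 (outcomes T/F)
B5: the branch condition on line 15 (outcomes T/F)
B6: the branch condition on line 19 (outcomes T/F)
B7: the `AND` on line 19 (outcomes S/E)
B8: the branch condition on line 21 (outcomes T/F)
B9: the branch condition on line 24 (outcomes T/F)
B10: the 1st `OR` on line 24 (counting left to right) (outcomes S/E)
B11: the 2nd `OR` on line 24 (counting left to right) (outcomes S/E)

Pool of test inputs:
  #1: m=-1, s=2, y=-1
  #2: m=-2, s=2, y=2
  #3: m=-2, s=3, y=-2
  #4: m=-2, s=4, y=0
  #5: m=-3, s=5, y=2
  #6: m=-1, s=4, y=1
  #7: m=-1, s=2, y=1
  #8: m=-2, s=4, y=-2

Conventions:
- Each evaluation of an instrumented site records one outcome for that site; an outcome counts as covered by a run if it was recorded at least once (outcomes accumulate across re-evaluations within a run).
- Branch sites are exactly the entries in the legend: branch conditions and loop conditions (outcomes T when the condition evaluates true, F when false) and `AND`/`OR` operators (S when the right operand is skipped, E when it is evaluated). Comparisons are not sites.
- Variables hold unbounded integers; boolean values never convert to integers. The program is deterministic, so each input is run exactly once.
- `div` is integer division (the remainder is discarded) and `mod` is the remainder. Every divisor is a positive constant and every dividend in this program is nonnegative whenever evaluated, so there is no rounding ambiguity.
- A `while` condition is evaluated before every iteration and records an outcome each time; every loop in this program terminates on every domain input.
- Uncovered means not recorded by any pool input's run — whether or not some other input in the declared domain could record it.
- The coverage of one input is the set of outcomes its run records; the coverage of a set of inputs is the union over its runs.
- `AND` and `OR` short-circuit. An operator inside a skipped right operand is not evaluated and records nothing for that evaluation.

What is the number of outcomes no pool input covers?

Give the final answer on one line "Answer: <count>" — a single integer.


input #1, m=-1, s=2, y=-1: events B1->F, B2->T, B3->T, B3->T, B3->T, B3->T, B3->F, B4->F, B5->T, B7->S, B6->F, B8->F, B10->S, B9->T; outcomes B1=F, B2=T, B3=T, B3=F, B4=F, B5=T, B6=F, B7=S, B8=F, B9=T, B10=S
input #2, m=-2, s=2, y=2: events B1->F, B2->T, B3->T, B3->T, B3->T, B3->T, B3->T, B3->F, B4->F, B5->F, B7->S, B6->F, B8->F, B10->E, ...; outcomes B1=F, B2=T, B3=T, B3=F, B4=F, B5=F, B6=F, B7=S, B8=F, B9=T, B10=E, B11=S
input #3, m=-2, s=3, y=-2: events B1->F, B2->F, B3->T, B3->T, B3->T, B3->T, B3->F, B4->F, B5->F, B7->S, B6->F, B8->F, B10->S, B9->T; outcomes B1=F, B2=F, B3=T, B3=F, B4=F, B5=F, B6=F, B7=S, B8=F, B9=T, B10=S
input #4, m=-2, s=4, y=0: events B1->F, B2->F, B3->T, B3->T, B3->T, B3->T, B3->F, B4->F, B5->F, B7->S, B6->F, B8->T; outcomes B1=F, B2=F, B3=T, B3=F, B4=F, B5=F, B6=F, B7=S, B8=T
input #5, m=-3, s=5, y=2: events B1->T, B2->F, B3->T, B3->T, B3->T, B3->T, B3->F, B4->F, B5->F, B7->S, B6->F, B8->T; outcomes B1=T, B2=F, B3=T, B3=F, B4=F, B5=F, B6=F, B7=S, B8=T
input #6, m=-1, s=4, y=1: events B1->F, B2->F, B3->T, B3->T, B3->T, B3->T, B3->F, B4->F, B5->T, B7->S, B6->F, B8->T; outcomes B1=F, B2=F, B3=T, B3=F, B4=F, B5=T, B6=F, B7=S, B8=T
input #7, m=-1, s=2, y=1: events B1->F, B2->T, B3->T, B3->T, B3->T, B3->T, B3->T, B3->F, B4->T, B4->F, B5->T, B7->S, B6->F, B8->F, ...; outcomes B1=F, B2=T, B3=T, B3=F, B4=T, B4=F, B5=T, B6=F, B7=S, B8=F, B9=T, B10=E, B11=S
input #8, m=-2, s=4, y=-2: events B1->F, B2->F, B3->T, B3->T, B3->T, B3->T, B3->F, B4->F, B5->F, B7->S, B6->F, B8->T; outcomes B1=F, B2=F, B3=T, B3=F, B4=F, B5=F, B6=F, B7=S, B8=T
union over the pool: B1=T, B1=F, B2=T, B2=F, B3=T, B3=F, B4=T, B4=F, B5=T, B5=F, B6=F, B7=S, B8=T, B8=F, B9=T, B10=S, B10=E, B11=S
uncovered (4 of 22): B6=T, B7=E, B9=F, B11=E
Answer: 4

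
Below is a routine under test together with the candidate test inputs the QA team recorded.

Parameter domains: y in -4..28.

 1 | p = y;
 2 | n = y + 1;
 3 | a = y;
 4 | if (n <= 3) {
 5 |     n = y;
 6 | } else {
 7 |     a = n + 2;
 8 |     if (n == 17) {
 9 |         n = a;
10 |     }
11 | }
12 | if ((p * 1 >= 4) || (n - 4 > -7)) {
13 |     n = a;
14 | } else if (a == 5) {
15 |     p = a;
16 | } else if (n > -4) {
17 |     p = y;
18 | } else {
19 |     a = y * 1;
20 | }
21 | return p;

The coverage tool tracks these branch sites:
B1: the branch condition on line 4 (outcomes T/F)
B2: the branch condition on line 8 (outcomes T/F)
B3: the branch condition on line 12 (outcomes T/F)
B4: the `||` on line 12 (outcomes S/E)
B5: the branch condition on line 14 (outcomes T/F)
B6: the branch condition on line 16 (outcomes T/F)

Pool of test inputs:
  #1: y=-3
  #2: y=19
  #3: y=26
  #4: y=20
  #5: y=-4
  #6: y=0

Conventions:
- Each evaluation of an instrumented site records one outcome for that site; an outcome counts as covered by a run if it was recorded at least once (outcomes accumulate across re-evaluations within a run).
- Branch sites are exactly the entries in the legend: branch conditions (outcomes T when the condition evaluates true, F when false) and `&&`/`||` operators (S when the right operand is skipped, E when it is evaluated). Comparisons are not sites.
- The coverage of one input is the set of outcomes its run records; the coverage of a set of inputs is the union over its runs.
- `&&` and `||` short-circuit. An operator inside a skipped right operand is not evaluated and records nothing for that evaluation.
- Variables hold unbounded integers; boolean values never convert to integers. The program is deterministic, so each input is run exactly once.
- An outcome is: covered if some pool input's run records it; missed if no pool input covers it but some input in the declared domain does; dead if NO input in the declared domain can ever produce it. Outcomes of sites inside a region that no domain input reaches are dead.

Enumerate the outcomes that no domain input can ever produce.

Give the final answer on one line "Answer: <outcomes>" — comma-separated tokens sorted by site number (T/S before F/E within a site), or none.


checking every outcome against all 33 domain inputs:
  B5=T: never recorded by any domain input -> dead
  reachable outcomes have witnesses, e.g. B1=T (e.g. y=-4), B1=F (e.g. y=3), B2=T (e.g. y=16), B2=F (e.g. y=3)
Answer: B5=T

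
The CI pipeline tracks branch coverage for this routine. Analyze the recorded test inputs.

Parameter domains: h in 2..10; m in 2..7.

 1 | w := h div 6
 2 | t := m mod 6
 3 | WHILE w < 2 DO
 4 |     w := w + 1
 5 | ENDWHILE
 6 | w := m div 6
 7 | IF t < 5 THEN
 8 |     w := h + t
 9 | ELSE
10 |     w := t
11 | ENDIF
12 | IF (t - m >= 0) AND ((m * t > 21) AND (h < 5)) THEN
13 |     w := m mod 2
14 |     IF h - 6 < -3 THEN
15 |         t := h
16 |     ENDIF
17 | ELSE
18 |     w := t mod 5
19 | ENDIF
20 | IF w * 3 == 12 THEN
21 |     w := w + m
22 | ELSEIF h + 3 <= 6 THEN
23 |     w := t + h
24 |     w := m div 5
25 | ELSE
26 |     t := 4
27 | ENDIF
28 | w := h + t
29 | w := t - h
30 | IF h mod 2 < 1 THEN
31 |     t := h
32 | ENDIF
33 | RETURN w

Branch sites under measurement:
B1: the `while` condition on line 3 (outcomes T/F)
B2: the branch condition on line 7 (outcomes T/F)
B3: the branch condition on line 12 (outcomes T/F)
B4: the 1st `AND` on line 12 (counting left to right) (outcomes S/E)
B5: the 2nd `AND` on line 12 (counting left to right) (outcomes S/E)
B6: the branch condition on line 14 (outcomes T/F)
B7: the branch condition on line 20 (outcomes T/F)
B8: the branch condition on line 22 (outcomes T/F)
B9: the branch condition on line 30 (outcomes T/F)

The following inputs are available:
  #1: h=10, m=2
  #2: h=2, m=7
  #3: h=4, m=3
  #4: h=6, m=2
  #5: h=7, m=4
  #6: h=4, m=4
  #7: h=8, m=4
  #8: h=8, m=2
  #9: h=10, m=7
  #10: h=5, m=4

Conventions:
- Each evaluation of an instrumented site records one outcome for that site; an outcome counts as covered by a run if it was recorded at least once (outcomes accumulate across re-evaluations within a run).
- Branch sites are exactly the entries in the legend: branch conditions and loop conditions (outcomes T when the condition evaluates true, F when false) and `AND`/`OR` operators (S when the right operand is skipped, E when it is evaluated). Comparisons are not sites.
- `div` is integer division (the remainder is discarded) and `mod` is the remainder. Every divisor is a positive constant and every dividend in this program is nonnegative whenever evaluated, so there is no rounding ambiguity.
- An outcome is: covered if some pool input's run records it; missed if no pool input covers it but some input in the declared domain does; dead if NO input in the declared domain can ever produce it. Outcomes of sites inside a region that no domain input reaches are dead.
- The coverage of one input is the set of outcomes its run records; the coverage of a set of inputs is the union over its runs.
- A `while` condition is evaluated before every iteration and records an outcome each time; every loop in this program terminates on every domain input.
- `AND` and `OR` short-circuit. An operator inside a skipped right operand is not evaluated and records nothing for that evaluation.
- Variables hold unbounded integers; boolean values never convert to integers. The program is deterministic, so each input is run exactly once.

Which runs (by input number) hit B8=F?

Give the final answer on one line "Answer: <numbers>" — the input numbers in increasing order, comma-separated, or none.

input #1 (h=10, m=2): records B8=F
input #2 (h=2, m=7): does not record B8=F
input #3 (h=4, m=3): records B8=F
input #4 (h=6, m=2): records B8=F
input #5 (h=7, m=4): does not record B8=F
input #6 (h=4, m=4): does not record B8=F
input #7 (h=8, m=4): does not record B8=F
input #8 (h=8, m=2): records B8=F
input #9 (h=10, m=7): records B8=F
input #10 (h=5, m=4): does not record B8=F

Answer: 1, 3, 4, 8, 9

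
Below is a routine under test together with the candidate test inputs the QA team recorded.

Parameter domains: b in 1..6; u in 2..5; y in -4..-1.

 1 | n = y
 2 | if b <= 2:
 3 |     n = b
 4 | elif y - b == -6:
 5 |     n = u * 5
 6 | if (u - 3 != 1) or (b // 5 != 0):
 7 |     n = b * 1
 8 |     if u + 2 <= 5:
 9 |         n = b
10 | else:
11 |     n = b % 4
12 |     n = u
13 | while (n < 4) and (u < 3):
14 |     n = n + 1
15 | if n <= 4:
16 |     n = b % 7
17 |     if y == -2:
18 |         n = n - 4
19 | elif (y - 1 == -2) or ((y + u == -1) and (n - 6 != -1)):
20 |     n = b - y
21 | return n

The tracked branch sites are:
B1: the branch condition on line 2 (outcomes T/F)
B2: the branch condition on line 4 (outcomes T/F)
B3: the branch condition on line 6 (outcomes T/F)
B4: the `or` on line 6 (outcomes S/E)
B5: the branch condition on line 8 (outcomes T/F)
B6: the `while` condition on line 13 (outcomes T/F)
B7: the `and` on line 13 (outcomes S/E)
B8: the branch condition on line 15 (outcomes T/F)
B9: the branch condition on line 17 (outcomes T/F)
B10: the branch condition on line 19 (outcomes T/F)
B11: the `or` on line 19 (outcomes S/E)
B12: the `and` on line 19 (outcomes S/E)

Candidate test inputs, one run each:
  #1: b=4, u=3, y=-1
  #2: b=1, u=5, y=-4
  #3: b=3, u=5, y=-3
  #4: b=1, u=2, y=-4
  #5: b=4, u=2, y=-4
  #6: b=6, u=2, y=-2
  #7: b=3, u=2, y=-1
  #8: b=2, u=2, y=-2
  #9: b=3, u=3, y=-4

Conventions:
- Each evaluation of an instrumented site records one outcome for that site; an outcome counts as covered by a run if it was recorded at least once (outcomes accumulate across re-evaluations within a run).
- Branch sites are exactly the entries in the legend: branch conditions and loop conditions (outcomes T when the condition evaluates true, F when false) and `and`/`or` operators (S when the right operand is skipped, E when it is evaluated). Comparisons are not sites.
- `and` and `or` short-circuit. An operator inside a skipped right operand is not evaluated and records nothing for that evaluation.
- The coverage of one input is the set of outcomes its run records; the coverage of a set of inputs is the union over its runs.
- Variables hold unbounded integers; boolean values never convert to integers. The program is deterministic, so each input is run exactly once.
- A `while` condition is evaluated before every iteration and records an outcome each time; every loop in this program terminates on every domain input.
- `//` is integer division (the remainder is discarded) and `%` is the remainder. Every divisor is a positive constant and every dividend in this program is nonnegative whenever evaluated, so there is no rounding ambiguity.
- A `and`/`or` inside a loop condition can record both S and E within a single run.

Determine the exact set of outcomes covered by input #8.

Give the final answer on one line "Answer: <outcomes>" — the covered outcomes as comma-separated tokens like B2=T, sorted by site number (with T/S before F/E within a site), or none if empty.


Event log for input #8 (b=2, u=2, y=-2):
  B1->T, B4->S, B3->T, B5->T, B7->E, B6->T, B7->E, B6->T, B7->S, B6->F
  B8->T, B9->T
as a set, this run covers: B1=T, B3=T, B4=S, B5=T, B6=T, B6=F, B7=S, B7=E, B8=T, B9=T
Answer: B1=T, B3=T, B4=S, B5=T, B6=T, B6=F, B7=S, B7=E, B8=T, B9=T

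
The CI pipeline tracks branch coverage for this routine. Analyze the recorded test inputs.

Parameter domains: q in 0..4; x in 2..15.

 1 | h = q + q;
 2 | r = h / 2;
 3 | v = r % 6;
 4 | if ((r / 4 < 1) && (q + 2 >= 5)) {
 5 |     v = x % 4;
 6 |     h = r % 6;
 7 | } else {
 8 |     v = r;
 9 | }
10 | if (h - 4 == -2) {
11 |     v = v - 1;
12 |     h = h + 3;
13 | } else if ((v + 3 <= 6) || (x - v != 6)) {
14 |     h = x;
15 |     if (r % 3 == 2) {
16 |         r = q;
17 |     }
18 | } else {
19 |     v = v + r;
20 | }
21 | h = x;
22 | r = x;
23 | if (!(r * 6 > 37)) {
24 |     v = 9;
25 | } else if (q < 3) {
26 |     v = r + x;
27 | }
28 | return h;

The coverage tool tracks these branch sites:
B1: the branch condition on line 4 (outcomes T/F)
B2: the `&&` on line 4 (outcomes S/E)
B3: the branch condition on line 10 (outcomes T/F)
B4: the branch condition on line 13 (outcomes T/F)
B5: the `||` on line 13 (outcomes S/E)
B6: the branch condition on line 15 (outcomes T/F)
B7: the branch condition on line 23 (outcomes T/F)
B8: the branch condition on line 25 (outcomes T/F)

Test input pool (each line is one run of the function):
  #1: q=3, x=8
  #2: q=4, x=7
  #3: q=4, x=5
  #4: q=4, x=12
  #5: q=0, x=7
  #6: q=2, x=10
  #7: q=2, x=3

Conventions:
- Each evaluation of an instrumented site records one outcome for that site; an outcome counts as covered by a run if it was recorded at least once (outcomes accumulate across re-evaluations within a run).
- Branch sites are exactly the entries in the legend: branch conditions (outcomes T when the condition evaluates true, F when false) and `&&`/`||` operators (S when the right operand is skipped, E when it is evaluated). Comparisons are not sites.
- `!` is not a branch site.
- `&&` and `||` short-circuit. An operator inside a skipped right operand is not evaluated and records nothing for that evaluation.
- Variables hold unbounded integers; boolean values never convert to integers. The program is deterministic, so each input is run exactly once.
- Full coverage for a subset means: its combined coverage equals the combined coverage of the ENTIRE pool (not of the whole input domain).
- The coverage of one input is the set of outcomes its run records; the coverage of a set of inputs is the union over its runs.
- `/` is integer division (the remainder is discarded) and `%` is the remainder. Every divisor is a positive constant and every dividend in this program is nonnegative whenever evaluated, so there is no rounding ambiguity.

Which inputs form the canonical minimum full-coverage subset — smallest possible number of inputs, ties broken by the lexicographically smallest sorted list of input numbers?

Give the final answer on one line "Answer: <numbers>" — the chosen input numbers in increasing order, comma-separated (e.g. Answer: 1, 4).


test 1 (q=3, x=8) hits B1=T, B2=E, B3=F, B4=T, B5=S, B6=F, B7=F, B8=F
test 2 (q=4, x=7) hits B1=F, B2=S, B3=F, B4=T, B5=E, B6=F, B7=F, B8=F
test 3 (q=4, x=5) hits B1=F, B2=S, B3=F, B4=T, B5=E, B6=F, B7=T
test 4 (q=4, x=12) hits B1=F, B2=S, B3=F, B4=T, B5=E, B6=F, B7=F, B8=F
test 5 (q=0, x=7) hits B1=F, B2=E, B3=F, B4=T, B5=S, B6=F, B7=F, B8=T
test 6 (q=2, x=10) hits B1=F, B2=E, B3=F, B4=T, B5=S, B6=T, B7=F, B8=T
test 7 (q=2, x=3) hits B1=F, B2=E, B3=F, B4=T, B5=S, B6=T, B7=T
together the pool reaches 14 outcomes: B1=T, B1=F, B2=S, B2=E, B3=F, B4=T, B5=S, B5=E, B6=T, B6=F, B7=T, B7=F, B8=T, B8=F
every size-1 subset falls short of the 14 outcomes (best: 8/14)
every size-2 subset falls short of the 14 outcomes (best: 12/14)
size 3: inputs {1, 3, 6} cover all 14 outcomes, and no lexicographically smaller subset of this size does
Answer: 1, 3, 6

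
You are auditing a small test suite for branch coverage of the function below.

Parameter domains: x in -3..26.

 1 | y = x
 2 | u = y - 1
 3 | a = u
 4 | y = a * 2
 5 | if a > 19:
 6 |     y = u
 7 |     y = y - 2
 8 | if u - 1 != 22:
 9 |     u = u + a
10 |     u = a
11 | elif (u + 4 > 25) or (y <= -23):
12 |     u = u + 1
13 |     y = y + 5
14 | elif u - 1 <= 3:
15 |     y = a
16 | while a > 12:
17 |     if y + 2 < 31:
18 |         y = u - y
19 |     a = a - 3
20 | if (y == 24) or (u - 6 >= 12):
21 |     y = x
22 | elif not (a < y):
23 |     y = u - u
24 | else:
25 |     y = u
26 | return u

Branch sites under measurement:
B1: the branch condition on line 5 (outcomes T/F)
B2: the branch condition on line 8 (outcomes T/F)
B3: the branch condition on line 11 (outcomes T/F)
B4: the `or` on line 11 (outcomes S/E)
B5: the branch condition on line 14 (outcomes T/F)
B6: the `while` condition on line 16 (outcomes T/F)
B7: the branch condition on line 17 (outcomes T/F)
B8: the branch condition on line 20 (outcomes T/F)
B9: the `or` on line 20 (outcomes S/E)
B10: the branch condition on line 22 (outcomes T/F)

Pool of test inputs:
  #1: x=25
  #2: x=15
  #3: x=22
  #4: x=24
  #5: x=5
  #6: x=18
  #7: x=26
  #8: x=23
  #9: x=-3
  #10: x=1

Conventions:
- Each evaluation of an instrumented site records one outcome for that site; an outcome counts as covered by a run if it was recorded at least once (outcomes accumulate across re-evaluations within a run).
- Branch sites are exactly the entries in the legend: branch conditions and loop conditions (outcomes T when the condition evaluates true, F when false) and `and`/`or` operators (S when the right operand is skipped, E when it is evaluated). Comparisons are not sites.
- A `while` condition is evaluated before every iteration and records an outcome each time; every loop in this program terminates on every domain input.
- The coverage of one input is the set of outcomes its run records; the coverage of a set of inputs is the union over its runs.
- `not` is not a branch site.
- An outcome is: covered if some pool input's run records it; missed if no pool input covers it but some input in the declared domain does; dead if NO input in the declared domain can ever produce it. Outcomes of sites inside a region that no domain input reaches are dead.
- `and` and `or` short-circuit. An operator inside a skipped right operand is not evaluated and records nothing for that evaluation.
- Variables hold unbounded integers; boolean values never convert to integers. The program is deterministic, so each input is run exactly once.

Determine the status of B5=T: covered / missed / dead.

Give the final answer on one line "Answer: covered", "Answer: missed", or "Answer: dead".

no pool input records B5=T
checking all 30 inputs in the declared domain: B5=T is never recorded -> dead

Answer: dead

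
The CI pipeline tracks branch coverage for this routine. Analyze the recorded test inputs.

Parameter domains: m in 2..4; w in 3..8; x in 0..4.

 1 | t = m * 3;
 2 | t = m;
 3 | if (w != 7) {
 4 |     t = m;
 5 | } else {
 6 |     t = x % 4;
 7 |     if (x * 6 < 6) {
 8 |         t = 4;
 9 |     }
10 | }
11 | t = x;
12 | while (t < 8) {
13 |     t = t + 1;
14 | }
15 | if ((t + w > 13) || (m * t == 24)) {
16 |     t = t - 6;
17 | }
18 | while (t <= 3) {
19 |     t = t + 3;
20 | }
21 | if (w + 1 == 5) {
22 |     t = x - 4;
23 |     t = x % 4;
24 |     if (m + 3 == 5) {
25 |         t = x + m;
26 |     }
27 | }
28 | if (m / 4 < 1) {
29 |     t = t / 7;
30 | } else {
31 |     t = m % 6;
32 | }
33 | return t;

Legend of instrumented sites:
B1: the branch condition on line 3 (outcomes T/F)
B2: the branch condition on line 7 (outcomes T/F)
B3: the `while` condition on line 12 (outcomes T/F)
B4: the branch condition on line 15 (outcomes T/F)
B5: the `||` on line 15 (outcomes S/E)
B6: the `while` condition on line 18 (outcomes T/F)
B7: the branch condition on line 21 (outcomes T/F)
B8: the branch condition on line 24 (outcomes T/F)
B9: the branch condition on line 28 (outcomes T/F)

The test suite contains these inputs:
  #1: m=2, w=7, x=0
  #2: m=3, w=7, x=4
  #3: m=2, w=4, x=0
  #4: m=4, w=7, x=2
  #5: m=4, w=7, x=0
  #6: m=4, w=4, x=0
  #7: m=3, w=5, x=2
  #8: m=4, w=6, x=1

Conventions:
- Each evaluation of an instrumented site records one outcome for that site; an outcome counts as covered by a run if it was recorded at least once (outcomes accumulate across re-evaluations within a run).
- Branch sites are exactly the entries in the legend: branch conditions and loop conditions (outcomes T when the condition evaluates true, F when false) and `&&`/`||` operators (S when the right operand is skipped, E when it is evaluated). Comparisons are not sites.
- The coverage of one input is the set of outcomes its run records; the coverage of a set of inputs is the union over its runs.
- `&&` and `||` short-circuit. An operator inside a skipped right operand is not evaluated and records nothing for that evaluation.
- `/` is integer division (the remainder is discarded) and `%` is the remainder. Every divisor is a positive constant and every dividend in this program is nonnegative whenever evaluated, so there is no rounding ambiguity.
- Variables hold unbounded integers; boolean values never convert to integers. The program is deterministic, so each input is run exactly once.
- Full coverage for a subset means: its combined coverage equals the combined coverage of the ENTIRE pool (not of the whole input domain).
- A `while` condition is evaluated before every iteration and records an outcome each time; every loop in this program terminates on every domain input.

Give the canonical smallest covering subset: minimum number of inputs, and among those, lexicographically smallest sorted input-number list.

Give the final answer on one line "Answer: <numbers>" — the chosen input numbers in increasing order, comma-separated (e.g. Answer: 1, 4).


#1 (m=2, w=7, x=0) -> covered: B1=F, B2=T, B3=T, B3=F, B4=T, B5=S, B6=T, B6=F, B7=F, B9=T
#2 (m=3, w=7, x=4) -> covered: B1=F, B2=F, B3=T, B3=F, B4=T, B5=S, B6=T, B6=F, B7=F, B9=T
#3 (m=2, w=4, x=0) -> covered: B1=T, B3=T, B3=F, B4=F, B5=E, B6=F, B7=T, B8=T, B9=T
#4 (m=4, w=7, x=2) -> covered: B1=F, B2=F, B3=T, B3=F, B4=T, B5=S, B6=T, B6=F, B7=F, B9=F
#5 (m=4, w=7, x=0) -> covered: B1=F, B2=T, B3=T, B3=F, B4=T, B5=S, B6=T, B6=F, B7=F, B9=F
#6 (m=4, w=4, x=0) -> covered: B1=T, B3=T, B3=F, B4=F, B5=E, B6=F, B7=T, B8=F, B9=F
#7 (m=3, w=5, x=2) -> covered: B1=T, B3=T, B3=F, B4=T, B5=E, B6=T, B6=F, B7=F, B9=T
#8 (m=4, w=6, x=1) -> covered: B1=T, B3=T, B3=F, B4=T, B5=S, B6=T, B6=F, B7=F, B9=F
together the pool reaches 18 outcomes: B1=T, B1=F, B2=T, B2=F, B3=T, B3=F, B4=T, B4=F, B5=S, B5=E, B6=T, B6=F, B7=T, B7=F, B8=T, B8=F, B9=T, B9=F
checked all size-1 subsets: none covers 18 outcomes (max 10/18)
checked all size-2 subsets: none covers 18 outcomes (max 16/18)
checked all size-3 subsets: none covers 18 outcomes (max 17/18)
size 4: inputs {1, 2, 3, 6} cover all 18 outcomes, and no lexicographically smaller subset of this size does
Answer: 1, 2, 3, 6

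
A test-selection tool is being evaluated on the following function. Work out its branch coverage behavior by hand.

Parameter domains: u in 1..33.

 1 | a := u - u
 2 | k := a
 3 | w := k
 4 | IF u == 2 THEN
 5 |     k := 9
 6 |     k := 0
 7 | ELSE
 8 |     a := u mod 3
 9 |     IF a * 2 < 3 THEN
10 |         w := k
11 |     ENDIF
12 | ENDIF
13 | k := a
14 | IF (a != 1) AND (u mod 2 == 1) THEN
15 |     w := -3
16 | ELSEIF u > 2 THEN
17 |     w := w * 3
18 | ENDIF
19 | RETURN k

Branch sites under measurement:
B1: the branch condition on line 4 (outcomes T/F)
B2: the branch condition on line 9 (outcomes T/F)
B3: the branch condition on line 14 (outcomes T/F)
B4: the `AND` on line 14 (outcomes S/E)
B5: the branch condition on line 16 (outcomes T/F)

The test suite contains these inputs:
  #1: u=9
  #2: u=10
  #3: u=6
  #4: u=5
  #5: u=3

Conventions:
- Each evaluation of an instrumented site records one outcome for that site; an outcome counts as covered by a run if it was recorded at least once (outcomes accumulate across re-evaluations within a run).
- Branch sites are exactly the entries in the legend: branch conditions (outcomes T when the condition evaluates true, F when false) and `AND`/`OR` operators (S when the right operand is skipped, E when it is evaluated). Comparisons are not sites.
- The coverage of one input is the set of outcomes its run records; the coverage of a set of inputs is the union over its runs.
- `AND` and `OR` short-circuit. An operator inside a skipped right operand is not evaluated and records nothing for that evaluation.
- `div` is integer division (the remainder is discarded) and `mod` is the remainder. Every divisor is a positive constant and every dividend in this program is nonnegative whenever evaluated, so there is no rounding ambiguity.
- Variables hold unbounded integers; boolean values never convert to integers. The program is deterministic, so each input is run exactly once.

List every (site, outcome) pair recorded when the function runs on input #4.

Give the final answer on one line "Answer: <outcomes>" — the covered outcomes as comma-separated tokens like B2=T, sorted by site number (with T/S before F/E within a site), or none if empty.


Simulating input #4 (u=5) step by step:
  B1->F, B2->F, B4->E, B3->T
collecting distinct outcomes: B1=F, B2=F, B3=T, B4=E
Answer: B1=F, B2=F, B3=T, B4=E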